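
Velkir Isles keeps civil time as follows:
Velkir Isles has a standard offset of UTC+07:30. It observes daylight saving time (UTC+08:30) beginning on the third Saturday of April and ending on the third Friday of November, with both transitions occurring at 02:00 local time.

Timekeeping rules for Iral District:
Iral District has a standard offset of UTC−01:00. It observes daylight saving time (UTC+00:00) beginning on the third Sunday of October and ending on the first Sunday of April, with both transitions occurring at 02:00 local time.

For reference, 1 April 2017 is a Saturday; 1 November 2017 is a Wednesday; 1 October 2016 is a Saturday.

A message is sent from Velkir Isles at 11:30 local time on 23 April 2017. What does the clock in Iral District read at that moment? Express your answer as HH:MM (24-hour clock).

02:00

1 April 2017 is a Saturday, so the first Saturday is April 1 and the third is April 15.
1 November 2017 is a Wednesday, so the first Friday is November 3 and the third is November 17.
Daylight saving runs 15 April – 17 November; 23 April 2017 is inside that window, so Velkir Isles is at UTC+08:30.
11:30 Velkir Isles − 8h30m = 03:00 UTC.
1 October 2016 is a Saturday, so the first Sunday is October 2 and the third is October 16.
1 April 2017 is a Saturday, so the first Sunday is April 2.
At the standard offset (UTC−01:00), 03:00 UTC − 1h = 02:00 Iral District standard time.
The standard-time date in Iral District, 23 April 2017, does not fall between 16 October 2016 and 2 April 2017, so daylight saving is not in effect and Iral District is at UTC−01:00.
03:00 UTC − 1h = 02:00 Iral District.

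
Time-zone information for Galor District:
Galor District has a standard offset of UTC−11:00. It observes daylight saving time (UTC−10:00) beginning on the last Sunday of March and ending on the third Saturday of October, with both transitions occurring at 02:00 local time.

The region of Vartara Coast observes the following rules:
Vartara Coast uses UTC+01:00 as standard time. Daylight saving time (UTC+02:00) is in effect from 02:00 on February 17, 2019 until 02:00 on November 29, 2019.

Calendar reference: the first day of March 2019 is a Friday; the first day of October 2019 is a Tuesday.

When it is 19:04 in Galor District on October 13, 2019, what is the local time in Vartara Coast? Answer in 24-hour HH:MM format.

1 March 2019 is a Friday, so Sundays fall on 3, 10, 17, 24, 31; the last is March 31.
1 October 2019 is a Tuesday, so the first Saturday is October 5 and the third is October 19.
Daylight saving runs 31 March – 19 October; October 13, 2019 is inside that window, so Galor District is at UTC−10:00.
19:04 Galor District + 10h = 05:04 UTC (rolling into the next day, 14 October 2019).
At the standard offset (UTC+01:00), 05:04 UTC + 1h = 06:04 Vartara Coast standard time.
The standard-time date in Vartara Coast, October 14, 2019, falls between 17 February and 29 November, so daylight saving is in effect and Vartara Coast is at UTC+02:00.
05:04 UTC + 2h = 07:04 Vartara Coast.

07:04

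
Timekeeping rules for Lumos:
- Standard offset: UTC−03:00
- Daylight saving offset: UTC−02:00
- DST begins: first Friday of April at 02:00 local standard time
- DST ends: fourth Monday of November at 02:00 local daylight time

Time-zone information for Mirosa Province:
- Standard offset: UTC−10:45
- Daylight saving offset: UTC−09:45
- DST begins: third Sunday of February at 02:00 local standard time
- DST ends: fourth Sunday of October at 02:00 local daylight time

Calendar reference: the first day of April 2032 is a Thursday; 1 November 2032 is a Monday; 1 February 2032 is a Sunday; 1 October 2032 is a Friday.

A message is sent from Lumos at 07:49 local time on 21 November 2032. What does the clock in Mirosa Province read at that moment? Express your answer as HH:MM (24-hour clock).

23:04

1 April 2032 is a Thursday, so the first Friday is April 2.
1 November 2032 is a Monday, so the first Monday is November 1 and the fourth is November 22.
21 November 2032 falls between 2 April and 22 November, so daylight saving is in effect and Lumos is at UTC−02:00.
07:49 Lumos + 2h = 09:49 UTC.
1 February 2032 is a Sunday, so the first Sunday is February 1 and the third is February 15.
1 October 2032 is a Friday, so the first Sunday is October 3 and the fourth is October 24.
At the standard offset (UTC−10:45), 09:49 UTC − 10h45m = 23:04 Mirosa Province standard time (rolling into the previous day, 20 November 2032).
The standard-time date in Mirosa Province, 20 November 2032, is outside the daylight-saving period (15 February – 24 October), so Mirosa Province is on standard time, UTC−10:45.
09:49 UTC − 10h45m = 23:04 Mirosa Province (rolling into the previous day, 20 November 2032).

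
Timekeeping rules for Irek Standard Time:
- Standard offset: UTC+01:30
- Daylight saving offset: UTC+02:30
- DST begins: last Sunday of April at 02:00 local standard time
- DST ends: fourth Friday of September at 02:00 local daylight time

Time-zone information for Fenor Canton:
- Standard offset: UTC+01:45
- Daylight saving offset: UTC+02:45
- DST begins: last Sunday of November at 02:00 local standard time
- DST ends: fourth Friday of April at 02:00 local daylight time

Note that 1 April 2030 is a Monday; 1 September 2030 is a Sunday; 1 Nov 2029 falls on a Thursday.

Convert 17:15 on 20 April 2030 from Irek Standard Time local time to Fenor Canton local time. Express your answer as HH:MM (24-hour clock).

18:30

1 April 2030 is a Monday, so Sundays fall on 7, 14, 21, 28; the last is April 28.
1 September 2030 is a Sunday, so the first Friday is September 6 and the fourth is September 27.
Daylight saving runs 28 April – 27 September; 20 April 2030 is outside that window, so Irek Standard Time is on standard time at UTC+01:30.
17:15 Irek Standard Time − 1h30m = 15:45 UTC.
1 November 2029 is a Thursday, so Sundays fall on 4, 11, 18, 25; the last is November 25.
1 April 2030 is a Monday, so the first Friday is April 5 and the fourth is April 26.
At the standard offset (UTC+01:45), 15:45 UTC + 1h45m = 17:30 Fenor Canton standard time.
The standard-time date in Fenor Canton, 20 April 2030, falls between 25 November 2029 and 26 April 2030, so daylight saving is in effect and Fenor Canton is at UTC+02:45.
15:45 UTC + 2h45m = 18:30 Fenor Canton.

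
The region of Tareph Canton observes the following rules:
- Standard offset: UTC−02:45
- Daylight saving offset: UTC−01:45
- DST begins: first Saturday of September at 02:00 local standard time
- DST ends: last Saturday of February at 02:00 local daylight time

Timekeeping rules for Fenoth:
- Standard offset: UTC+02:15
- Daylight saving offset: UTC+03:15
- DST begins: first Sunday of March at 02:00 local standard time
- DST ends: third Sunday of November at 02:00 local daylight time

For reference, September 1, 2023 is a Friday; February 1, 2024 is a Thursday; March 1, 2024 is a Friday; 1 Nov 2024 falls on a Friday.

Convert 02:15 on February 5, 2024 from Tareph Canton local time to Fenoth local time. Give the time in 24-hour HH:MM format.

1 September 2023 is a Friday, so the first Saturday is September 2.
1 February 2024 is a Thursday, so Saturdays fall on 3, 10, 17, 24; the last is February 24.
Daylight saving runs 2 September 2023 – 24 February 2024; February 5, 2024 is inside that window, so Tareph Canton is at UTC−01:45.
02:15 Tareph Canton + 1h45m = 04:00 UTC.
1 March 2024 is a Friday, so the first Sunday is March 3.
1 November 2024 is a Friday, so the first Sunday is November 3 and the third is November 17.
At the standard offset (UTC+02:15), 04:00 UTC + 2h15m = 06:15 Fenoth standard time.
Daylight saving runs 3 March – 17 November; the standard-time date in Fenoth, February 5, 2024, is outside that window, so Fenoth is on standard time at UTC+02:15.
04:00 UTC + 2h15m = 06:15 Fenoth.

06:15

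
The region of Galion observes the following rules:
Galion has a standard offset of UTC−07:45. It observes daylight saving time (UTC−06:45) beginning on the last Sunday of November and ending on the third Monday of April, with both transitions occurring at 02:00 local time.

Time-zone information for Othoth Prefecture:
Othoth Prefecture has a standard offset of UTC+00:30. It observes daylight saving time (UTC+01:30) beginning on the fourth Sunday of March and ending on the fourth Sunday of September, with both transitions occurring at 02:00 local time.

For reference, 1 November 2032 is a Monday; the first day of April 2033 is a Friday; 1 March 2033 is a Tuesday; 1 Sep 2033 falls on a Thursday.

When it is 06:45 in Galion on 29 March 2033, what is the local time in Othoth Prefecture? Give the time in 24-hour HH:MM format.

15:00

1 November 2032 is a Monday, so Sundays fall on 7, 14, 21, 28; the last is November 28.
1 April 2033 is a Friday, so the first Monday is April 4 and the third is April 18.
29 March 2033 lies within the daylight-saving period (28 November 2032 – 18 April 2033), so Galion is on daylight time, UTC−06:45.
06:45 Galion + 6h45m = 13:30 UTC.
1 March 2033 is a Tuesday, so the first Sunday is March 6 and the fourth is March 27.
1 September 2033 is a Thursday, so the first Sunday is September 4 and the fourth is September 25.
At the standard offset (UTC+00:30), 13:30 UTC + 0h30m = 14:00 Othoth Prefecture standard time.
The standard-time date in Othoth Prefecture, 29 March 2033, falls between 27 March and 25 September, so daylight saving is in effect and Othoth Prefecture is at UTC+01:30.
13:30 UTC + 1h30m = 15:00 Othoth Prefecture.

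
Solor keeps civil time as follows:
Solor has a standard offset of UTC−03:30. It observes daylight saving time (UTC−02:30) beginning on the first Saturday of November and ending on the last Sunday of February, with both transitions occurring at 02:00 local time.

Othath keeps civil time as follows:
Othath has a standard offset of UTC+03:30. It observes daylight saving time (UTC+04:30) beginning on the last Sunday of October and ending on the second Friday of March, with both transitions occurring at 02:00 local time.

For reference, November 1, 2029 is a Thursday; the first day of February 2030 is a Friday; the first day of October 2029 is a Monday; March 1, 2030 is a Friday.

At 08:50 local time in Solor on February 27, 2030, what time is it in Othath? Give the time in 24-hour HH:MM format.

1 November 2029 is a Thursday, so the first Saturday is November 3.
1 February 2030 is a Friday, so Sundays fall on 3, 10, 17, 24; the last is February 24.
February 27, 2030 is outside the daylight-saving period (3 November 2029 – 24 February 2030), so Solor is on standard time, UTC−03:30.
08:50 Solor + 3h30m = 12:20 UTC.
1 October 2029 is a Monday, so Sundays fall on 7, 14, 21, 28; the last is October 28.
1 March 2030 is a Friday, so the first Friday is March 1 and the second is March 8.
At the standard offset (UTC+03:30), 12:20 UTC + 3h30m = 15:50 Othath standard time.
Daylight saving runs 28 October 2029 – 8 March 2030; the standard-time date in Othath, February 27, 2030, is inside that window, so Othath is at UTC+04:30.
12:20 UTC + 4h30m = 16:50 Othath.

16:50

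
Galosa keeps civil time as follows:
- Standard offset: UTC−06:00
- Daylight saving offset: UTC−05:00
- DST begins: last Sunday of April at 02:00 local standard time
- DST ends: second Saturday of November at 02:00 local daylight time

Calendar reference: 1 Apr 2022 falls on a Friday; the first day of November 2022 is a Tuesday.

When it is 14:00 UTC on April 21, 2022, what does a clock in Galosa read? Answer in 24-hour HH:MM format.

1 April 2022 is a Friday, so Sundays fall on 3, 10, 17, 24; the last is April 24.
1 November 2022 is a Tuesday, so the first Saturday is November 5 and the second is November 12.
At the standard offset (UTC−06:00), 14:00 UTC − 6h = 08:00 Galosa standard time.
The standard-time date in Galosa, April 21, 2022, is outside the daylight-saving period (24 April – 12 November), so Galosa is on standard time, UTC−06:00.
14:00 UTC − 6h = 08:00 local.

08:00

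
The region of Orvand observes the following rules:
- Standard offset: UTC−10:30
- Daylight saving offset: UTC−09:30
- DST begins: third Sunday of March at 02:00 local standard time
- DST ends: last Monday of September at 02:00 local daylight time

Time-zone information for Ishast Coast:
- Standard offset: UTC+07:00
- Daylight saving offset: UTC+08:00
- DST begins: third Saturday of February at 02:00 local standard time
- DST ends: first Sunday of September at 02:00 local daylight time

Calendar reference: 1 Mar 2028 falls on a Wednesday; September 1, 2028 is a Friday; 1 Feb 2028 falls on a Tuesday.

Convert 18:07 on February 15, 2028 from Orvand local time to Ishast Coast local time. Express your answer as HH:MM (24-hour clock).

11:37

1 March 2028 is a Wednesday, so the first Sunday is March 5 and the third is March 19.
1 September 2028 is a Friday, so Mondays fall on 4, 11, 18, 25; the last is September 25.
February 15, 2028 does not fall between 19 March and 25 September, so daylight saving is not in effect and Orvand is at UTC−10:30.
18:07 Orvand + 10h30m = 04:37 UTC (rolling into the next day, 16 February 2028).
1 February 2028 is a Tuesday, so the first Saturday is February 5 and the third is February 19.
1 September 2028 is a Friday, so the first Sunday is September 3.
At the standard offset (UTC+07:00), 04:37 UTC + 7h = 11:37 Ishast Coast standard time.
The standard-time date in Ishast Coast, February 16, 2028, is outside the daylight-saving period (19 February – 3 September), so Ishast Coast is on standard time, UTC+07:00.
04:37 UTC + 7h = 11:37 Ishast Coast.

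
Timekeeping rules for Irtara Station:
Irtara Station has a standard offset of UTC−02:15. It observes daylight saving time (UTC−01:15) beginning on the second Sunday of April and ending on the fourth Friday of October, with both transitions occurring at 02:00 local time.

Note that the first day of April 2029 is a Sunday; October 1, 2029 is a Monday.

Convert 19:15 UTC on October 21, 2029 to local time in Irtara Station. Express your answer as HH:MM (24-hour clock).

1 April 2029 is a Sunday, so the first Sunday is April 1 and the second is April 8.
1 October 2029 is a Monday, so the first Friday is October 5 and the fourth is October 26.
At the standard offset (UTC−02:15), 19:15 UTC − 2h15m = 17:00 Irtara Station standard time.
Daylight saving runs 8 April – 26 October; the standard-time date in Irtara Station, October 21, 2029, is inside that window, so Irtara Station is at UTC−01:15.
19:15 UTC − 1h15m = 18:00 local.

18:00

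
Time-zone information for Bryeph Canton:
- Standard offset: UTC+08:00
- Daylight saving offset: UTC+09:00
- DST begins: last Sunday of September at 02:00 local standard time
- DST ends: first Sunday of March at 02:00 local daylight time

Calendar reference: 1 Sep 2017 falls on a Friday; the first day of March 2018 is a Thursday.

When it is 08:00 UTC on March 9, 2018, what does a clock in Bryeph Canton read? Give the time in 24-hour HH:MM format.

1 September 2017 is a Friday, so Sundays fall on 3, 10, 17, 24; the last is September 24.
1 March 2018 is a Thursday, so the first Sunday is March 4.
At the standard offset (UTC+08:00), 08:00 UTC + 8h = 16:00 Bryeph Canton standard time.
The standard-time date in Bryeph Canton, March 9, 2018, is outside the daylight-saving period (24 September 2017 – 4 March 2018), so Bryeph Canton is on standard time, UTC+08:00.
08:00 UTC + 8h = 16:00 local.

16:00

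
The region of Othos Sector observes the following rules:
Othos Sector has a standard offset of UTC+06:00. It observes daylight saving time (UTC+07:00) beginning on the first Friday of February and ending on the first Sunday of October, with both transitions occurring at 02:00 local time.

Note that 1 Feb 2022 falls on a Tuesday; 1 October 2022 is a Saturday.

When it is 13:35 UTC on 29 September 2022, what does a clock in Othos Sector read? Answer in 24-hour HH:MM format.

1 February 2022 is a Tuesday, so the first Friday is February 4.
1 October 2022 is a Saturday, so the first Sunday is October 2.
At the standard offset (UTC+06:00), 13:35 UTC + 6h = 19:35 Othos Sector standard time.
The standard-time date in Othos Sector, 29 September 2022, falls between 4 February and 2 October, so daylight saving is in effect and Othos Sector is at UTC+07:00.
13:35 UTC + 7h = 20:35 local.

20:35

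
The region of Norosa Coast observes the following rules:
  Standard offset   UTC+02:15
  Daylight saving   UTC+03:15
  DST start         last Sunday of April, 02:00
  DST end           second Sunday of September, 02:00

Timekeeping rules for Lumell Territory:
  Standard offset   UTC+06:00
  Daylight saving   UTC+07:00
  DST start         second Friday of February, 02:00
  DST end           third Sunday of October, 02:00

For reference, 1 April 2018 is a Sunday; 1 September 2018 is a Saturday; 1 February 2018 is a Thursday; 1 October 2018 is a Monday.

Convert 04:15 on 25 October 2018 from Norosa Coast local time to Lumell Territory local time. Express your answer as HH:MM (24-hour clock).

08:00

1 April 2018 is a Sunday, so Sundays fall on 1, 8, 15, 22, 29; the last is April 29.
1 September 2018 is a Saturday, so the first Sunday is September 2 and the second is September 9.
25 October 2018 is outside the daylight-saving period (29 April – 9 September), so Norosa Coast is on standard time, UTC+02:15.
04:15 Norosa Coast − 2h15m = 02:00 UTC.
1 February 2018 is a Thursday, so the first Friday is February 2 and the second is February 9.
1 October 2018 is a Monday, so the first Sunday is October 7 and the third is October 21.
At the standard offset (UTC+06:00), 02:00 UTC + 6h = 08:00 Lumell Territory standard time.
The standard-time date in Lumell Territory, 25 October 2018, is outside the daylight-saving period (9 February – 21 October), so Lumell Territory is on standard time, UTC+06:00.
02:00 UTC + 6h = 08:00 Lumell Territory.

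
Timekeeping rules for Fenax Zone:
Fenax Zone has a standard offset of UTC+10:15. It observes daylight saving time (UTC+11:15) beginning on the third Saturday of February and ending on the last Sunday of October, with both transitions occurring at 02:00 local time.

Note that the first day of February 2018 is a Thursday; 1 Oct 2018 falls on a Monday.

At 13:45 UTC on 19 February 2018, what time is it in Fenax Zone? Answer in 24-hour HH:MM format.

1 February 2018 is a Thursday, so the first Saturday is February 3 and the third is February 17.
1 October 2018 is a Monday, so Sundays fall on 7, 14, 21, 28; the last is October 28.
At the standard offset (UTC+10:15), 13:45 UTC + 10h15m = 00:00 Fenax Zone standard time (rolling into the next day, 20 February 2018).
The standard-time date in Fenax Zone, 20 February 2018, falls between 17 February and 28 October, so daylight saving is in effect and Fenax Zone is at UTC+11:15.
13:45 UTC + 11h15m = 01:00 local (rolling into the next day, 20 February 2018).

01:00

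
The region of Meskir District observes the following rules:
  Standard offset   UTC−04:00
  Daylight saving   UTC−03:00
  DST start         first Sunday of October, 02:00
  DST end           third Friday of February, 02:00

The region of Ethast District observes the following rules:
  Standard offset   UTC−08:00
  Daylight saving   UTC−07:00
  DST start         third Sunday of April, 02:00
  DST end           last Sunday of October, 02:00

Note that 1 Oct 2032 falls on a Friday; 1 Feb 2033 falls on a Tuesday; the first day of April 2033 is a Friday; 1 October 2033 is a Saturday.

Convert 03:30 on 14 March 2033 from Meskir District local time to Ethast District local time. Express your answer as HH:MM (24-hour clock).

1 October 2032 is a Friday, so the first Sunday is October 3.
1 February 2033 is a Tuesday, so the first Friday is February 4 and the third is February 18.
14 March 2033 does not fall between 3 October 2032 and 18 February 2033, so daylight saving is not in effect and Meskir District is at UTC−04:00.
03:30 Meskir District + 4h = 07:30 UTC.
1 April 2033 is a Friday, so the first Sunday is April 3 and the third is April 17.
1 October 2033 is a Saturday, so Sundays fall on 2, 9, 16, 23, 30; the last is October 30.
At the standard offset (UTC−08:00), 07:30 UTC − 8h = 23:30 Ethast District standard time (rolling into the previous day, 13 March 2033).
Daylight saving runs 17 April – 30 October; the standard-time date in Ethast District, 13 March 2033, is outside that window, so Ethast District is on standard time at UTC−08:00.
07:30 UTC − 8h = 23:30 Ethast District (rolling into the previous day, 13 March 2033).

23:30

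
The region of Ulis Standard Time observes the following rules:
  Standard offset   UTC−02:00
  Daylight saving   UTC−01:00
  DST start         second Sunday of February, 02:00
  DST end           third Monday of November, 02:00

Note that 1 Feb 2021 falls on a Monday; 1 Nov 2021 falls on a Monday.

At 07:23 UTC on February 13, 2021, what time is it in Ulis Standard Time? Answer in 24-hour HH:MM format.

05:23

1 February 2021 is a Monday, so the first Sunday is February 7 and the second is February 14.
1 November 2021 is a Monday, so the first Monday is November 1 and the third is November 15.
At the standard offset (UTC−02:00), 07:23 UTC − 2h = 05:23 Ulis Standard Time standard time.
The standard-time date in Ulis Standard Time, February 13, 2021, is outside the daylight-saving period (14 February – 15 November), so Ulis Standard Time is on standard time, UTC−02:00.
07:23 UTC − 2h = 05:23 local.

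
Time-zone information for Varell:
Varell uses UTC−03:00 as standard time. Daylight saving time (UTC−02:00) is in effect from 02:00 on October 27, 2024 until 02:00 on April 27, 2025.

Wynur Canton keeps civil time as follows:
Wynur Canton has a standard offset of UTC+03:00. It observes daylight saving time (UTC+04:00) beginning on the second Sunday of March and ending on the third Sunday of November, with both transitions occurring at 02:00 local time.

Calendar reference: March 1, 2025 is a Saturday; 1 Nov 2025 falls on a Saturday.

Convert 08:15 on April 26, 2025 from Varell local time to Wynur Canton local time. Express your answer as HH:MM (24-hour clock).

Daylight saving runs 27 October 2024 – 27 April 2025; April 26, 2025 is inside that window, so Varell is at UTC−02:00.
08:15 Varell + 2h = 10:15 UTC.
1 March 2025 is a Saturday, so the first Sunday is March 2 and the second is March 9.
1 November 2025 is a Saturday, so the first Sunday is November 2 and the third is November 16.
At the standard offset (UTC+03:00), 10:15 UTC + 3h = 13:15 Wynur Canton standard time.
The standard-time date in Wynur Canton, April 26, 2025, falls between 9 March and 16 November, so daylight saving is in effect and Wynur Canton is at UTC+04:00.
10:15 UTC + 4h = 14:15 Wynur Canton.

14:15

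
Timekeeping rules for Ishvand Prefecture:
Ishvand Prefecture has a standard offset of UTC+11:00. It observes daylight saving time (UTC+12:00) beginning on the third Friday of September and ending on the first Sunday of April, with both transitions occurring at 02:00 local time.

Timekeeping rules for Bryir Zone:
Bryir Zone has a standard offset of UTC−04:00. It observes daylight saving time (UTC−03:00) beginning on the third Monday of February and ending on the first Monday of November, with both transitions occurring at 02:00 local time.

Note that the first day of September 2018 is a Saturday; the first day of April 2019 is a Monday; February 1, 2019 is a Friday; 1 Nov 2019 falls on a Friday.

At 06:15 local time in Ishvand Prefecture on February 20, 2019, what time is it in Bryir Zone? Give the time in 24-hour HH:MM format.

1 September 2018 is a Saturday, so the first Friday is September 7 and the third is September 21.
1 April 2019 is a Monday, so the first Sunday is April 7.
February 20, 2019 lies within the daylight-saving period (21 September 2018 – 7 April 2019), so Ishvand Prefecture is on daylight time, UTC+12:00.
06:15 Ishvand Prefecture − 12h = 18:15 UTC (rolling into the previous day, 19 February 2019).
1 February 2019 is a Friday, so the first Monday is February 4 and the third is February 18.
1 November 2019 is a Friday, so the first Monday is November 4.
At the standard offset (UTC−04:00), 18:15 UTC − 4h = 14:15 Bryir Zone standard time.
The standard-time date in Bryir Zone, February 19, 2019, falls between 18 February and 4 November, so daylight saving is in effect and Bryir Zone is at UTC−03:00.
18:15 UTC − 3h = 15:15 Bryir Zone.

15:15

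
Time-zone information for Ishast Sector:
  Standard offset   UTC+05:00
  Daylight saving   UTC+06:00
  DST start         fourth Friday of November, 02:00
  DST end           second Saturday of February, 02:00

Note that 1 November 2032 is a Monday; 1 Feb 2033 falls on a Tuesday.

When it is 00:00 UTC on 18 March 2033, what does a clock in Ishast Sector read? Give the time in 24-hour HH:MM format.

1 November 2032 is a Monday, so the first Friday is November 5 and the fourth is November 26.
1 February 2033 is a Tuesday, so the first Saturday is February 5 and the second is February 12.
At the standard offset (UTC+05:00), 00:00 UTC + 5h = 05:00 Ishast Sector standard time.
The standard-time date in Ishast Sector, 18 March 2033, does not fall between 26 November 2032 and 12 February 2033, so daylight saving is not in effect and Ishast Sector is at UTC+05:00.
00:00 UTC + 5h = 05:00 local.

05:00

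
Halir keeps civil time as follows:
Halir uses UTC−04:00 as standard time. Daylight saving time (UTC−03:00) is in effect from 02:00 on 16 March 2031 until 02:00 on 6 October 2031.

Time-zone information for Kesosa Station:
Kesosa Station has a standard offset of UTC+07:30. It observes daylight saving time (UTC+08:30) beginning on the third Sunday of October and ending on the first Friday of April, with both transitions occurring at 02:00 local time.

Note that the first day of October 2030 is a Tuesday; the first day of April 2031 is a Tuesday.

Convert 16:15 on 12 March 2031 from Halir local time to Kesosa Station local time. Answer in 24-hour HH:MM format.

Daylight saving runs 16 March – 6 October; 12 March 2031 is outside that window, so Halir is on standard time at UTC−04:00.
16:15 Halir + 4h = 20:15 UTC.
1 October 2030 is a Tuesday, so the first Sunday is October 6 and the third is October 20.
1 April 2031 is a Tuesday, so the first Friday is April 4.
At the standard offset (UTC+07:30), 20:15 UTC + 7h30m = 03:45 Kesosa Station standard time (rolling into the next day, 13 March 2031).
The standard-time date in Kesosa Station, 13 March 2031, lies within the daylight-saving period (20 October 2030 – 4 April 2031), so Kesosa Station is on daylight time, UTC+08:30.
20:15 UTC + 8h30m = 04:45 Kesosa Station (rolling into the next day, 13 March 2031).

04:45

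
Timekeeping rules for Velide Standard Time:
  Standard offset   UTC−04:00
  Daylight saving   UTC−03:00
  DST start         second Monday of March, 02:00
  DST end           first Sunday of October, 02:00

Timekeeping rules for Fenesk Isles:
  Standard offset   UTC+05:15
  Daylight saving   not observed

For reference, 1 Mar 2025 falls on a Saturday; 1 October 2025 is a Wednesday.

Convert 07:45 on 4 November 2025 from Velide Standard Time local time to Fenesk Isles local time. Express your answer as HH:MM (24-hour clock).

1 March 2025 is a Saturday, so the first Monday is March 3 and the second is March 10.
1 October 2025 is a Wednesday, so the first Sunday is October 5.
4 November 2025 does not fall between 10 March and 5 October, so daylight saving is not in effect and Velide Standard Time is at UTC−04:00.
07:45 Velide Standard Time + 4h = 11:45 UTC.
Fenesk Isles has no daylight saving, so its offset is UTC+05:15 year-round.
11:45 UTC + 5h15m = 17:00 Fenesk Isles.

17:00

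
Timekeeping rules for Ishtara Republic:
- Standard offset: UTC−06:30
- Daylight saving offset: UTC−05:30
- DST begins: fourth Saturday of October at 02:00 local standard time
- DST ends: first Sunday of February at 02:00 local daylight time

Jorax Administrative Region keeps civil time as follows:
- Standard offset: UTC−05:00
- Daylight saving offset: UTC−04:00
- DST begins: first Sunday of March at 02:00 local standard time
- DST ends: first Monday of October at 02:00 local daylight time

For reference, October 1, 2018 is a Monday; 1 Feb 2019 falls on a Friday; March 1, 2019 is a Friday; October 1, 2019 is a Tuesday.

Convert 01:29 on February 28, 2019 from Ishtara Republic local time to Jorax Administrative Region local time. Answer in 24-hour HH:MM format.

02:59

1 October 2018 is a Monday, so the first Saturday is October 6 and the fourth is October 27.
1 February 2019 is a Friday, so the first Sunday is February 3.
February 28, 2019 is outside the daylight-saving period (27 October 2018 – 3 February 2019), so Ishtara Republic is on standard time, UTC−06:30.
01:29 Ishtara Republic + 6h30m = 07:59 UTC.
1 March 2019 is a Friday, so the first Sunday is March 3.
1 October 2019 is a Tuesday, so the first Monday is October 7.
At the standard offset (UTC−05:00), 07:59 UTC − 5h = 02:59 Jorax Administrative Region standard time.
The standard-time date in Jorax Administrative Region, February 28, 2019, is outside the daylight-saving period (3 March – 7 October), so Jorax Administrative Region is on standard time, UTC−05:00.
07:59 UTC − 5h = 02:59 Jorax Administrative Region.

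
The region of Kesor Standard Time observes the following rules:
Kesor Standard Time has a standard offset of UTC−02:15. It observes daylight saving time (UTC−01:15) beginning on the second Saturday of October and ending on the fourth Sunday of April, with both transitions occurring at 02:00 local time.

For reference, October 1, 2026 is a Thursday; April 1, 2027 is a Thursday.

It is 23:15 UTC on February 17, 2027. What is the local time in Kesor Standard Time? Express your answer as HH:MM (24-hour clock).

22:00

1 October 2026 is a Thursday, so the first Saturday is October 3 and the second is October 10.
1 April 2027 is a Thursday, so the first Sunday is April 4 and the fourth is April 25.
At the standard offset (UTC−02:15), 23:15 UTC − 2h15m = 21:00 Kesor Standard Time standard time.
The standard-time date in Kesor Standard Time, February 17, 2027, falls between 10 October 2026 and 25 April 2027, so daylight saving is in effect and Kesor Standard Time is at UTC−01:15.
23:15 UTC − 1h15m = 22:00 local.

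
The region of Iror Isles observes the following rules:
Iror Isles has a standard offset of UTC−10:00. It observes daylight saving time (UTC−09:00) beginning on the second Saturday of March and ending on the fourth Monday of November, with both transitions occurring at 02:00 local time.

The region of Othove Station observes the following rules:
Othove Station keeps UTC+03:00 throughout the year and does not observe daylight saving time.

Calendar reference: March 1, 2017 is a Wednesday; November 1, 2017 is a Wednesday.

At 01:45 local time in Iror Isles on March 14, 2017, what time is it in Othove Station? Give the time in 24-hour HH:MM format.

1 March 2017 is a Wednesday, so the first Saturday is March 4 and the second is March 11.
1 November 2017 is a Wednesday, so the first Monday is November 6 and the fourth is November 27.
March 14, 2017 lies within the daylight-saving period (11 March – 27 November), so Iror Isles is on daylight time, UTC−09:00.
01:45 Iror Isles + 9h = 10:45 UTC.
Othove Station has no daylight saving, so its offset is UTC+03:00 year-round.
10:45 UTC + 3h = 13:45 Othove Station.

13:45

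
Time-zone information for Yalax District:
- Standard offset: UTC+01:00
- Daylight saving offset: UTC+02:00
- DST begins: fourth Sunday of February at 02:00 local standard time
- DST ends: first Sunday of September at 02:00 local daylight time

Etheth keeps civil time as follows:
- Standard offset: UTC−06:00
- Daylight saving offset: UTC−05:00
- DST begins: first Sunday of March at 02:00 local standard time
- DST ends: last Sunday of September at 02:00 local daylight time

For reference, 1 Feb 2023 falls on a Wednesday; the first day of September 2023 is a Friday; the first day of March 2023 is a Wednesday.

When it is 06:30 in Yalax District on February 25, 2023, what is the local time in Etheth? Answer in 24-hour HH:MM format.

1 February 2023 is a Wednesday, so the first Sunday is February 5 and the fourth is February 26.
1 September 2023 is a Friday, so the first Sunday is September 3.
Daylight saving runs 26 February – 3 September; February 25, 2023 is outside that window, so Yalax District is on standard time at UTC+01:00.
06:30 Yalax District − 1h = 05:30 UTC.
1 March 2023 is a Wednesday, so the first Sunday is March 5.
1 September 2023 is a Friday, so Sundays fall on 3, 10, 17, 24; the last is September 24.
At the standard offset (UTC−06:00), 05:30 UTC − 6h = 23:30 Etheth standard time (rolling into the previous day, 24 February 2023).
The standard-time date in Etheth, February 24, 2023, is outside the daylight-saving period (5 March – 24 September), so Etheth is on standard time, UTC−06:00.
05:30 UTC − 6h = 23:30 Etheth (rolling into the previous day, 24 February 2023).

23:30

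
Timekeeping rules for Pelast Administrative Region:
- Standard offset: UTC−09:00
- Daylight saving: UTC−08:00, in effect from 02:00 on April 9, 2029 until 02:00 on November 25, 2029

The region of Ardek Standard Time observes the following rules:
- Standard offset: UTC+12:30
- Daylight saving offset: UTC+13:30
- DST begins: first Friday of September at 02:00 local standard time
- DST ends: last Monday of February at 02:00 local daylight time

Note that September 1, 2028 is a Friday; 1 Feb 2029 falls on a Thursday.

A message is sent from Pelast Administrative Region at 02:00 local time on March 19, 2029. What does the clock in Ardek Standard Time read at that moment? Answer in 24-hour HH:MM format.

March 19, 2029 is outside the daylight-saving period (9 April – 25 November), so Pelast Administrative Region is on standard time, UTC−09:00.
02:00 Pelast Administrative Region + 9h = 11:00 UTC.
1 September 2028 is a Friday, so the first Friday is September 1.
1 February 2029 is a Thursday, so Mondays fall on 5, 12, 19, 26; the last is February 26.
At the standard offset (UTC+12:30), 11:00 UTC + 12h30m = 23:30 Ardek Standard Time standard time.
The standard-time date in Ardek Standard Time, March 19, 2029, does not fall between 1 September 2028 and 26 February 2029, so daylight saving is not in effect and Ardek Standard Time is at UTC+12:30.
11:00 UTC + 12h30m = 23:30 Ardek Standard Time.

23:30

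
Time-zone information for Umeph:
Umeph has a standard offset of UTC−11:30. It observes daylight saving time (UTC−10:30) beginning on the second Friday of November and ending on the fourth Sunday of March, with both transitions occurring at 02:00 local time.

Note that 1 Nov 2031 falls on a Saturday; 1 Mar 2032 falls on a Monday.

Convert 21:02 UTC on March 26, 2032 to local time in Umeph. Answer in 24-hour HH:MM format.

10:32

1 November 2031 is a Saturday, so the first Friday is November 7 and the second is November 14.
1 March 2032 is a Monday, so the first Sunday is March 7 and the fourth is March 28.
At the standard offset (UTC−11:30), 21:02 UTC − 11h30m = 09:32 Umeph standard time.
The standard-time date in Umeph, March 26, 2032, falls between 14 November 2031 and 28 March 2032, so daylight saving is in effect and Umeph is at UTC−10:30.
21:02 UTC − 10h30m = 10:32 local.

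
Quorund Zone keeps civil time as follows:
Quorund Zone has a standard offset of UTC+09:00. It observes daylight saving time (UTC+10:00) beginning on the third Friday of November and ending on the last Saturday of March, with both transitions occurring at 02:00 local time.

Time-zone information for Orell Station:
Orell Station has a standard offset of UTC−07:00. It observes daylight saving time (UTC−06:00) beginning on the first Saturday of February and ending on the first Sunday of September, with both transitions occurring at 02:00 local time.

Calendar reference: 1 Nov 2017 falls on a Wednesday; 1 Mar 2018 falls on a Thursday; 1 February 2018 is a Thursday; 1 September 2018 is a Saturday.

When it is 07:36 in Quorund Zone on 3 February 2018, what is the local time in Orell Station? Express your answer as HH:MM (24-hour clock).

14:36

1 November 2017 is a Wednesday, so the first Friday is November 3 and the third is November 17.
1 March 2018 is a Thursday, so Saturdays fall on 3, 10, 17, 24, 31; the last is March 31.
3 February 2018 falls between 17 November 2017 and 31 March 2018, so daylight saving is in effect and Quorund Zone is at UTC+10:00.
07:36 Quorund Zone − 10h = 21:36 UTC (rolling into the previous day, 2 February 2018).
1 February 2018 is a Thursday, so the first Saturday is February 3.
1 September 2018 is a Saturday, so the first Sunday is September 2.
At the standard offset (UTC−07:00), 21:36 UTC − 7h = 14:36 Orell Station standard time.
Daylight saving runs 3 February – 2 September; the standard-time date in Orell Station, 2 February 2018, is outside that window, so Orell Station is on standard time at UTC−07:00.
21:36 UTC − 7h = 14:36 Orell Station.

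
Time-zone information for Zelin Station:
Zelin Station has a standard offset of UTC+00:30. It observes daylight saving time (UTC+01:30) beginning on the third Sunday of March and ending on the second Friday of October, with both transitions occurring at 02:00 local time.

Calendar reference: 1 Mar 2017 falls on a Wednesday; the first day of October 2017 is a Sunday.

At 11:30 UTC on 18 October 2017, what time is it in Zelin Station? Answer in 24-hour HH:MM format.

1 March 2017 is a Wednesday, so the first Sunday is March 5 and the third is March 19.
1 October 2017 is a Sunday, so the first Friday is October 6 and the second is October 13.
At the standard offset (UTC+00:30), 11:30 UTC + 0h30m = 12:00 Zelin Station standard time.
The standard-time date in Zelin Station, 18 October 2017, does not fall between 19 March and 13 October, so daylight saving is not in effect and Zelin Station is at UTC+00:30.
11:30 UTC + 0h30m = 12:00 local.

12:00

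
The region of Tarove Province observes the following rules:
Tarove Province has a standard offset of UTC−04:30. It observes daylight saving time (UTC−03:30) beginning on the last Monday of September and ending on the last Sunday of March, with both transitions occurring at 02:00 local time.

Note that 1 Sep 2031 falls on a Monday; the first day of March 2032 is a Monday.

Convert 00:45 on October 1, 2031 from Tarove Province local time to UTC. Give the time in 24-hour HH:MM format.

1 September 2031 is a Monday, so Mondays fall on 1, 8, 15, 22, 29; the last is September 29.
1 March 2032 is a Monday, so Sundays fall on 7, 14, 21, 28; the last is March 28.
October 1, 2031 lies within the daylight-saving period (29 September 2031 – 28 March 2032), so Tarove Province is on daylight time, UTC−03:30.
00:45 local + 3h30m = 04:15 UTC.

04:15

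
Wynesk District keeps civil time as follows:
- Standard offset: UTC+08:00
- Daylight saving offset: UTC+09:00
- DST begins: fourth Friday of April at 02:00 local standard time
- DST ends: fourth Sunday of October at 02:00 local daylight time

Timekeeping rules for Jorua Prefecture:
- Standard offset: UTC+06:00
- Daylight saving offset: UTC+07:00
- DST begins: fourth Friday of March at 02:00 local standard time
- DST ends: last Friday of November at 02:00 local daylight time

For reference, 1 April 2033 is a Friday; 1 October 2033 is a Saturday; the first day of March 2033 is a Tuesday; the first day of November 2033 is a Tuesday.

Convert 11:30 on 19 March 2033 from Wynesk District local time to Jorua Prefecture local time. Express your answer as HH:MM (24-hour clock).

1 April 2033 is a Friday, so the first Friday is April 1 and the fourth is April 22.
1 October 2033 is a Saturday, so the first Sunday is October 2 and the fourth is October 23.
Daylight saving runs 22 April – 23 October; 19 March 2033 is outside that window, so Wynesk District is on standard time at UTC+08:00.
11:30 Wynesk District − 8h = 03:30 UTC.
1 March 2033 is a Tuesday, so the first Friday is March 4 and the fourth is March 25.
1 November 2033 is a Tuesday, so Fridays fall on 4, 11, 18, 25; the last is November 25.
At the standard offset (UTC+06:00), 03:30 UTC + 6h = 09:30 Jorua Prefecture standard time.
The standard-time date in Jorua Prefecture, 19 March 2033, does not fall between 25 March and 25 November, so daylight saving is not in effect and Jorua Prefecture is at UTC+06:00.
03:30 UTC + 6h = 09:30 Jorua Prefecture.

09:30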